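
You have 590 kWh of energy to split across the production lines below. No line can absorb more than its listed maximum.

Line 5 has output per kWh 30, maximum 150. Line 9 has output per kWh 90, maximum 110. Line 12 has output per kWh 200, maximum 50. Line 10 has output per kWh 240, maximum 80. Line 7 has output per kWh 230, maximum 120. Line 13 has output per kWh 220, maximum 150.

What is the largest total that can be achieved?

102100

Highest output per kWh first: Line 10 240 > Line 7 230 > Line 13 220 > Line 12 200 > Line 9 90 > Line 5 30.
Line 10: +80 to 80 (cap) — 510 left.
Give Line 7 120 to hit its cap of 120 — 390 left.
Line 13 takes 150 to reach its cap of 150 — 240 left.
Give Line 12 50 to hit its cap of 50 — 190 left.
Line 9 takes 110 to reach its cap of 110 — 80 left.
Line 5 has room for 150 but only 80 remain, so it gets 80.
Total = 30×80 + 90×110 + 200×50 + 240×80 + 230×120 + 220×150 = 102100.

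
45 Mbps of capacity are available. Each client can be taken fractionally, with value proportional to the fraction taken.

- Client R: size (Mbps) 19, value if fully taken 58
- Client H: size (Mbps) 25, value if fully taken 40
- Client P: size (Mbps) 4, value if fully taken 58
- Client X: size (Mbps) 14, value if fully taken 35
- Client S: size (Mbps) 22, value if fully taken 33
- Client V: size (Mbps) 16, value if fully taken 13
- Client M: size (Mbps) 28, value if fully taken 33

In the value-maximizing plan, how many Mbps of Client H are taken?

Rank by value-to-size ratio: Client P 58/4≈14.5, Client R 58/19≈3.05, Client X 35/14≈2.5, Client H 40/25≈1.6, Client S 33/22≈1.5, Client M 33/28≈1.18, Client V 13/16≈0.812.
Take all of Client P (4 Mbps, value 58) ; 41 Mbps left.
All 19 Mbps of Client R fit (value 58) ; 22 remain.
Take all of Client X (14 Mbps, value 35) ; 8 Mbps left.
8 Mbps left: a 8/25 share of Client H gives 40×8/25 = 12.8.

8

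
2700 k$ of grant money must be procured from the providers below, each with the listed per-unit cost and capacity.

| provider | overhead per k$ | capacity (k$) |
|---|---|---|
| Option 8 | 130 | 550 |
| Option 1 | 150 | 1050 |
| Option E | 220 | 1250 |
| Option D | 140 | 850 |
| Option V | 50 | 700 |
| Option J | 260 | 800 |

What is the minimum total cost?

Cheapest first:
Option V at 50: take all 700 k$ → 2000 still needed.
Take 550 from Option 8 at 130 → need 1450 more.
Option D (140): use full 850 → 600 k$ to go.
Option 1 at 150: take 600 of its 1050 → requirement met.
Option E, Option J: unused.
Cost = 700×50 + 550×130 + 850×140 + 600×150 = 315500.

315500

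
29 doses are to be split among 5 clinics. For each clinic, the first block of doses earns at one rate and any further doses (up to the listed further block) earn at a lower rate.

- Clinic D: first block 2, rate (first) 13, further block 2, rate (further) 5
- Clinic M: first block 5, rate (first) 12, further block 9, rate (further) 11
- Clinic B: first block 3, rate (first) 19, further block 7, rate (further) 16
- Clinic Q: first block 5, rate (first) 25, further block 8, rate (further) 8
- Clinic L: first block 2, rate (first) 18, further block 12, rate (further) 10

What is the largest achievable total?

471

Treat each block as its own option and order by rate: Clinic Q/first 25 > Clinic B/first 19 > Clinic L/first 18 > Clinic B/second 16 > Clinic D/first 13 > Clinic M/first 12 > Clinic M/second 11 > Clinic L/second 10 > Clinic Q/second 8 > Clinic D/second 5.
Clinic Q first at 25: fill all 5 → 24 left.
Fill Clinic B first block (3 at 19) → 21 left.
Clinic L/first (18): +2 → 19 left.
Clinic B second at 16: fill all 7 → 12 left.
Clinic D first at 13: fill all 2 → 10 left.
Fill Clinic M first block (5 at 12) → 5 left.
Clinic M second at 11: only 5 left, fill 5.
Total = 25×5 + 19×3 + 18×2 + 16×7 + 13×2 + 12×5 + 11×5 = 471.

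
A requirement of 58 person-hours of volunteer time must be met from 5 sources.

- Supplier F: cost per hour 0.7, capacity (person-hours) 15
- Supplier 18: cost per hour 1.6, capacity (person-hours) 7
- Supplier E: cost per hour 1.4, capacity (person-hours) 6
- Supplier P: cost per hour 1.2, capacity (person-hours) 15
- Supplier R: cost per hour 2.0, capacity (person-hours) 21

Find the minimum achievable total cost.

78.1

Cheapest first:
Supplier F (0.7): use full 15 — 43 person-hours to go.
Supplier P (1.2): use full 15 — 28 person-hours to go.
Supplier E at 1.4: take all 6 person-hours — 22 still needed.
Supplier 18 at 1.6: take all 7 person-hours — 15 still needed.
Supplier R (2.0): take the remaining 15 — done.
Cost = 15×0.7 + 15×1.2 + 6×1.4 + 7×1.6 + 15×2.0 = 78.1.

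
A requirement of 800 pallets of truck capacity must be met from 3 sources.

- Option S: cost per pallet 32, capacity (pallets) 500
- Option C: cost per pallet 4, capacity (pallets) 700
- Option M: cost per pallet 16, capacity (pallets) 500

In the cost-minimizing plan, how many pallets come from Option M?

100

Fill from the cheapest source first.
Option C (4): use full 700 → 100 pallets to go.
Option M at 16: take 100 of its 500 → requirement met.
Option S: unused.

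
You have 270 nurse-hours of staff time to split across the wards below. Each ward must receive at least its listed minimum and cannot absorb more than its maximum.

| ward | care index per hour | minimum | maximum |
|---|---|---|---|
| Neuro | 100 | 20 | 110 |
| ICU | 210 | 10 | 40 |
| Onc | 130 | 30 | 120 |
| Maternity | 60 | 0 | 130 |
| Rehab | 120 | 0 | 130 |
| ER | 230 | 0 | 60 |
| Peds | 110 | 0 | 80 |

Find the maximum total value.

43400

Meeting every minimum uses 20+10+30+0+0+0+0 = 60 nurse-hours, leaving 210.
Highest care index per hour first: ER 230 > ICU 210 > Onc 130 > Rehab 120 > Peds 110 > Neuro 100 > Maternity 60.
ER: +60 to 60 (cap) ; 150 left.
ICU: +30 to 40 (cap) ; 120 left.
Onc takes 90 more to reach its cap of 120 ; 30 left.
Rehab has room for 130 more but only 30 remain, so it gets 30.
Total = 100×20 + 210×40 + 130×120 + 120×30 + 230×60 = 43400.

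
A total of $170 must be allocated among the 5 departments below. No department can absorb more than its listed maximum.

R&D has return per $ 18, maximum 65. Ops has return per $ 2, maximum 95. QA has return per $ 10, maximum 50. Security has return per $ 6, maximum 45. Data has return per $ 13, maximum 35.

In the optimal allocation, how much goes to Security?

Highest return per $ first: R&D 18 > Data 13 > QA 10 > Security 6 > Ops 2.
R&D takes 65 to reach its cap of 65 → 105 left.
Data takes 35 to reach its cap of 35 → 70 left.
Give QA 50 to hit its cap of 50 → 20 left.
Security has room for 45 but only 20 remain, so it gets 20.

20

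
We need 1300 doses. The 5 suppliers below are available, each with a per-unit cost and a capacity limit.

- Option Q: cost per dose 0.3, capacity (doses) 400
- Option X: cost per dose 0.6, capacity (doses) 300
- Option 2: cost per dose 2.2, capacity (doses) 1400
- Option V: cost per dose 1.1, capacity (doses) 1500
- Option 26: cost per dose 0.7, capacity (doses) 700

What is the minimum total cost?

720

Use suppliers in increasing cost order.
Option Q at 0.3: take all 400 doses — 900 still needed.
Take 300 from Option X at 0.6 — need 600 more.
Option 26 (0.7): take the remaining 600 — done.
Option V, Option 2: unused.
Cost = 400×0.3 + 300×0.6 + 600×0.7 = 720.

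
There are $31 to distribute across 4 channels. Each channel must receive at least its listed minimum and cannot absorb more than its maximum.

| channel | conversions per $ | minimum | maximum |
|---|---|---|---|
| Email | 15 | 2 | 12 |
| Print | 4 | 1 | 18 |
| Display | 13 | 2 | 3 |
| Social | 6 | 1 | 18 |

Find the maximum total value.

313

Meeting every minimum uses 2+1+2+1 = 6 $, leaving 25.
Highest conversions per $ first: Email 15 > Display 13 > Social 6 > Print 4.
Give Email 10 more to hit its cap of 12 ; 15 left.
Display: +1 to 3 (cap) ; 14 left.
Only 14 left; Social takes them to reach 15.
Total = 15×12 + 4×1 + 13×3 + 6×15 = 313.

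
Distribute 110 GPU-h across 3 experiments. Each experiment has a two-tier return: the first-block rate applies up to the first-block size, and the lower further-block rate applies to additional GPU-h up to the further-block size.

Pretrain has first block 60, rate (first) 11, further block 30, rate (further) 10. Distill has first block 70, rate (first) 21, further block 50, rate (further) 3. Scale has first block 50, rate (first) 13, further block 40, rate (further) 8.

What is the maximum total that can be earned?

1990

Treat each block as its own option and order by rate: Distill/T1 21 > Scale/T1 13 > Pretrain/T1 11 > Pretrain/T2 10 > Scale/T2 8 > Distill/T2 3.
Distill/T1 (21): +70 → 40 left.
Scale T1 at 13: only 40 left, fill 40.
Total = 21×70 + 13×40 = 1990.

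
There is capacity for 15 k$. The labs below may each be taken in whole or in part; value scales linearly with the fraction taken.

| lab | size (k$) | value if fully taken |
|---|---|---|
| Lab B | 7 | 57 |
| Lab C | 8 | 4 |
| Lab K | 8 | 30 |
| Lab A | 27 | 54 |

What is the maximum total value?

Rank by value-to-size ratio: Lab B 57/7≈8.14, Lab K 30/8≈3.75, Lab A 54/27≈2, Lab C 4/8≈0.5.
All 7 k$ of Lab B fit (value 57) ; 8 remain.
Take all of Lab K (8 k$, value 30) ; 0 k$ left.
Total value = 87.

87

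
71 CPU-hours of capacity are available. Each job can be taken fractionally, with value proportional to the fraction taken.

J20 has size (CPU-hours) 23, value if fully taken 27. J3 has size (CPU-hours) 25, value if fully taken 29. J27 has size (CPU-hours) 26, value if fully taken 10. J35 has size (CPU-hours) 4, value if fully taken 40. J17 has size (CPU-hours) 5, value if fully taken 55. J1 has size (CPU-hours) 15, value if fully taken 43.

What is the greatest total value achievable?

192.84

Best value per unit of size first: J17 55/5≈11, J35 40/4≈10, J1 43/15≈2.87, J20 27/23≈1.17, J3 29/25≈1.16, J27 10/26≈0.385.
All 5 CPU-hours of J17 fit (value 55) → 66 remain.
All 4 CPU-hours of J35 fit (value 40) → 62 remain.
All 15 CPU-hours of J1 fit (value 43) → 47 remain.
J20: take in full, 23 CPU-hours for value 27 → 24 left.
24 CPU-hours left: a 24/25 share of J3 gives 29×24/25 = 27.84.
Total value = 192.84.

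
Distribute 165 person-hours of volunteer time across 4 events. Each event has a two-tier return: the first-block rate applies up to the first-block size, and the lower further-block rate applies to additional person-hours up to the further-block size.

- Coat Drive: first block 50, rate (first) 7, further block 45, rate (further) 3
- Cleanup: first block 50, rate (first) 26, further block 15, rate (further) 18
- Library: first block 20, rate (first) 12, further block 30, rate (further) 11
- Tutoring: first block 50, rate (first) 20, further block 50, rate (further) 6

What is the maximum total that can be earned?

Rank every tier by rate: Cleanup/T1 26 > Tutoring/T1 20 > Cleanup/T2 18 > Library/T1 12 > Library/T2 11 > Coat Drive/T1 7 > Tutoring/T2 6 > Coat Drive/T2 3.
Fill Cleanup T1 block (50 at 26) — 115 left.
Tutoring/T1 (20): +50 — 65 left.
Fill Cleanup T2 block (15 at 18) — 50 left.
Library/T1 (12): +20 — 30 left.
Library/T2 (11): +30 — 0 left.
Total = 26×50 + 20×50 + 18×15 + 12×20 + 11×30 = 3140.

3140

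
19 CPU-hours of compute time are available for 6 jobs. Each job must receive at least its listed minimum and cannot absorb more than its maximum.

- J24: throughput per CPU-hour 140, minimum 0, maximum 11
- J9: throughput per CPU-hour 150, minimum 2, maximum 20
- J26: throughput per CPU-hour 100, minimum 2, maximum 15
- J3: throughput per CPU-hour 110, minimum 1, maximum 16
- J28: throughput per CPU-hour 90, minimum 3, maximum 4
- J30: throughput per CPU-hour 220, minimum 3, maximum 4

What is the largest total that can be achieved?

2810

Meeting every minimum uses 0+2+2+1+3+3 = 11 CPU-hours, leaving 8.
Highest throughput per CPU-hour first: J30 220 > J9 150 > J24 140 > J3 110 > J26 100 > J28 90.
J30 takes 1 more to reach its cap of 4 → 7 left.
J9 has room for 18 more but only 7 remain, so it gets 9.
Total = 150×9 + 100×2 + 110×1 + 90×3 + 220×4 = 2810.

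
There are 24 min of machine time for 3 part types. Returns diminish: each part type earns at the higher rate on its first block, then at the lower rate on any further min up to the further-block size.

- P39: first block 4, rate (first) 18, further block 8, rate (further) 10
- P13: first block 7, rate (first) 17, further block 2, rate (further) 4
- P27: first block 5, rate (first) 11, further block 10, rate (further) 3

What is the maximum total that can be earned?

326

Order all 6 blocks by rate: P39/T1 18 > P13/T1 17 > P27/T1 11 > P39/T2 10 > P13/T2 4 > P27/T2 3.
Fill P39 T1 block (4 at 18) → 20 left.
P13/T1 (17): +7 → 13 left.
P27/T1 (11): +5 → 8 left.
P39/T2 (10): +8 → 0 left.
Total = 18×4 + 17×7 + 11×5 + 10×8 = 326.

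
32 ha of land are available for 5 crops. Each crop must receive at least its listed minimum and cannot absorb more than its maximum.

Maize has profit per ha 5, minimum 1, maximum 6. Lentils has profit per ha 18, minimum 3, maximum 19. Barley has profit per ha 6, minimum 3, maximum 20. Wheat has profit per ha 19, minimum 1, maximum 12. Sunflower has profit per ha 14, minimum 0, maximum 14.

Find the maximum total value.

Meeting every minimum uses 1+3+3+1+0 = 8 ha, leaving 24.
Order the crops by profit per ha: Wheat 19 > Lentils 18 > Sunflower 14 > Barley 6 > Maize 5.
Give Wheat 11 more to hit its cap of 12 → 13 left.
Lentils has room for 16 more but only 13 remain, so it gets 16.
Total = 5×1 + 18×16 + 6×3 + 19×12 = 539.

539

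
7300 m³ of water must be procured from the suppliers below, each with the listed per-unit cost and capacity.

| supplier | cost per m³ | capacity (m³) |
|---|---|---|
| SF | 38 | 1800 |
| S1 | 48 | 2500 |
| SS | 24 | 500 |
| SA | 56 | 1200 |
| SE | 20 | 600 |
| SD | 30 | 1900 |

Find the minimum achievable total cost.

Use suppliers in increasing cost order.
Take 600 from SE at 20 ; need 6700 more.
SS at 24: take all 500 m³ ; 6200 still needed.
SD at 30: take all 1900 m³ ; 4300 still needed.
Take 1800 from SF at 38 ; need 2500 more.
Take 2500 from S1 at 48 ; need 0 more.
SA: unused.
Cost = 600×20 + 500×24 + 1900×30 + 1800×38 + 2500×48 = 269400.

269400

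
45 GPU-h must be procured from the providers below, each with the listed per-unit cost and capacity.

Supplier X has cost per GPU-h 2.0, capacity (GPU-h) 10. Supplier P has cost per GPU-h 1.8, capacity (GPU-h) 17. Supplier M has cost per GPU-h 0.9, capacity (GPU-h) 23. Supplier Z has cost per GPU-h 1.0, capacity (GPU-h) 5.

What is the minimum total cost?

Fill from the cheapest provider first.
Supplier M (0.9): use full 23 → 22 GPU-h to go.
Take 5 from Supplier Z at 1.0 → need 17 more.
Supplier P at 1.8: take all 17 GPU-h → 0 still needed.
Supplier X: unused.
Cost = 23×0.9 + 5×1.0 + 17×1.8 = 56.3.

56.3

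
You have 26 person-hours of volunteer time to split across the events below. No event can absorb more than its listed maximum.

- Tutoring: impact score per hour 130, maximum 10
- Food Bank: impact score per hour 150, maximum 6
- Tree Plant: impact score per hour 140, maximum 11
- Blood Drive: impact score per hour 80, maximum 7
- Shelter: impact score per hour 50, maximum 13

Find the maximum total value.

Highest impact score per hour first: Food Bank 150 > Tree Plant 140 > Tutoring 130 > Blood Drive 80 > Shelter 50.
Give Food Bank 6 to hit its cap of 6 — 20 left.
Give Tree Plant 11 to hit its cap of 11 — 9 left.
Only 9 left; Tutoring takes them to reach 9.
Total = 130×9 + 150×6 + 140×11 = 3610.

3610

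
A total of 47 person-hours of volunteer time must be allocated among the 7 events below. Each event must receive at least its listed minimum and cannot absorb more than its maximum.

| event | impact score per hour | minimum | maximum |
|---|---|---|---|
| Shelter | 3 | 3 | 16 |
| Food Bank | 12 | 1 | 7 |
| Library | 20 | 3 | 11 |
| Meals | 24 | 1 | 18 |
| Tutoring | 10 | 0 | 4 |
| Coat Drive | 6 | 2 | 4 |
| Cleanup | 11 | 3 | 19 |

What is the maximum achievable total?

Meeting every minimum uses 3+1+3+1+0+2+3 = 13 person-hours, leaving 34.
Rank by impact score per hour: Meals 24 > Library 20 > Food Bank 12 > Cleanup 11 > Tutoring 10 > Coat Drive 6 > Shelter 3.
Meals: +17 to 18 (cap) → 17 left.
Library: +8 to 11 (cap) → 9 left.
Give Food Bank 6 more to hit its cap of 7 → 3 left.
Cleanup: +3 (room for 16) → 6. Pool exhausted.
Total = 3×3 + 12×7 + 20×11 + 24×18 + 6×2 + 11×6 = 823.

823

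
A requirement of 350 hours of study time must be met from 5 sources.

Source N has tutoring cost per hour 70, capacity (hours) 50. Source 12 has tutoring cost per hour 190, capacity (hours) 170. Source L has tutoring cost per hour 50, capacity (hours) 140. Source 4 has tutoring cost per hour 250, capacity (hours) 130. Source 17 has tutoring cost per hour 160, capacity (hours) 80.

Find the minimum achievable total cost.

38500

Cheapest first:
Source L (50): use full 140 — 210 hours to go.
Source N (70): use full 50 — 160 hours to go.
Source 17 at 160: take all 80 hours — 80 still needed.
Take 80 from Source 12 at 190 to finish.
Source 4: unused.
Cost = 140×50 + 50×70 + 80×160 + 80×190 = 38500.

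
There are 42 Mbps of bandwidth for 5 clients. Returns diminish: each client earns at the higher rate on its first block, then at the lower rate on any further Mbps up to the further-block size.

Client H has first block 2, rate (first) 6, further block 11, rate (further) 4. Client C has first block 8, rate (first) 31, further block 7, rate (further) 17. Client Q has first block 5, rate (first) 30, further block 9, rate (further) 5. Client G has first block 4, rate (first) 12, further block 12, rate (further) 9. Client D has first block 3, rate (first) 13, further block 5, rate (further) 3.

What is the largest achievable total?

729

Treat each block as its own option and order by rate: Client C/first 31 > Client Q/first 30 > Client C/second 17 > Client D/first 13 > Client G/first 12 > Client G/second 9 > Client H/first 6 > Client Q/second 5 > Client H/second 4 > Client D/second 3.
Client C/first (31): +8 — 34 left.
Client Q/first (30): +5 — 29 left.
Fill Client C second block (7 at 17) — 22 left.
Client D first at 13: fill all 3 — 19 left.
Client G first at 12: fill all 4 — 15 left.
Client G/second (9): +12 — 3 left.
Client H/first (6): +2 — 1 left.
1 remain; put them into Client Q second at 5.
Total = 31×8 + 30×5 + 17×7 + 13×3 + 12×4 + 9×12 + 6×2 + 5×1 = 729.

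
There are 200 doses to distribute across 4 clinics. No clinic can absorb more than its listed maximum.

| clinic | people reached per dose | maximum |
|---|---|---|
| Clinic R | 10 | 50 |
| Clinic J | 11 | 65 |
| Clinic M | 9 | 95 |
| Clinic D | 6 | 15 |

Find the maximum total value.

1980

Order the clinics by people reached per dose: Clinic J 11 > Clinic R 10 > Clinic M 9 > Clinic D 6.
Clinic J: +65 to 65 (cap) ; 135 left.
Give Clinic R 50 to hit its cap of 50 ; 85 left.
Clinic M has room for 95 but only 85 remain, so it gets 85.
Total = 10×50 + 11×65 + 9×85 = 1980.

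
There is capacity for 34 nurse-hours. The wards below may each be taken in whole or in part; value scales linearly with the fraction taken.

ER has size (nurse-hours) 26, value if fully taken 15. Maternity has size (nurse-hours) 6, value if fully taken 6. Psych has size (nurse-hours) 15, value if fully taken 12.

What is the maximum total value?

25.5

Rank by value-to-size ratio: Maternity 6/6≈1, Psych 12/15≈0.8, ER 15/26≈0.577.
Maternity: take in full, 6 nurse-hours for value 6 — 28 left.
Take all of Psych (15 nurse-hours, value 12) — 13 nurse-hours left.
13 nurse-hours left: a 13/26 share of ER gives 15×13/26 = 7.5.
Total value = 25.5.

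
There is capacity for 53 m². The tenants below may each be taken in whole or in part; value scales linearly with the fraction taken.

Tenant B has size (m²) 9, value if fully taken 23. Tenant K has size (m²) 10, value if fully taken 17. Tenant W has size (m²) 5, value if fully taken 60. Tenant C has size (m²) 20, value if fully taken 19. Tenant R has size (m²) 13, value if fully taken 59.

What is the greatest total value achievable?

Best value per unit of size first: Tenant W 60/5≈12, Tenant R 59/13≈4.54, Tenant B 23/9≈2.56, Tenant K 17/10≈1.7, Tenant C 19/20≈0.95.
All 5 m² of Tenant W fit (value 60) → 48 remain.
All 13 m² of Tenant R fit (value 59) → 35 remain.
Take all of Tenant B (9 m², value 23) → 26 m² left.
Take all of Tenant K (10 m², value 17) → 16 m² left.
Fill the last 16 m² with part of Tenant C: 16/20 of it earns 15.2.
Total value = 174.2.

174.2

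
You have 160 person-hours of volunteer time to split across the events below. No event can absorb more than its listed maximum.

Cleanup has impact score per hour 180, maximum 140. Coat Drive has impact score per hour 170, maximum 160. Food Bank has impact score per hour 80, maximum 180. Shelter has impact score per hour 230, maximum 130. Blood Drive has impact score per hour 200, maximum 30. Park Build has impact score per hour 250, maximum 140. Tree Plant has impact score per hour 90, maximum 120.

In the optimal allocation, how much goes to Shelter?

20

Rank by impact score per hour: Park Build 250 > Shelter 230 > Blood Drive 200 > Cleanup 180 > Coat Drive 170 > Tree Plant 90 > Food Bank 80.
Give Park Build 140 to hit its cap of 140 → 20 left.
Shelter: +20 (room for 130) → 20. Pool exhausted.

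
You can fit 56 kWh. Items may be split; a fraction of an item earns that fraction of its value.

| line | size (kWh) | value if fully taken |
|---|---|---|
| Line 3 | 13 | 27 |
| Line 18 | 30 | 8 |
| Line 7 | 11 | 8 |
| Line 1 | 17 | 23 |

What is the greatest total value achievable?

62

Best value per unit of size first: Line 3 27/13≈2.08, Line 1 23/17≈1.35, Line 7 8/11≈0.727, Line 18 8/30≈0.267.
Line 3: take in full, 13 kWh for value 27 — 43 left.
Line 1: take in full, 17 kWh for value 23 — 26 left.
All 11 kWh of Line 7 fit (value 8) — 15 remain.
Only 15 kWh remain; take 15/30 of Line 18 for value 8×15/30 = 4.
Total value = 62.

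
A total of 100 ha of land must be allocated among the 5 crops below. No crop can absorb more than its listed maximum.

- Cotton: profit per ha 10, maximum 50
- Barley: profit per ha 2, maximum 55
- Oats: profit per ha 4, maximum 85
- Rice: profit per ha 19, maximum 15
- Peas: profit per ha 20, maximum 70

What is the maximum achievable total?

Rank by profit per ha: Peas 20 > Rice 19 > Cotton 10 > Oats 4 > Barley 2.
Peas takes 70 to reach its cap of 70 ; 30 left.
Rice: +15 to 15 (cap) ; 15 left.
Only 15 left; Cotton takes them to reach 15.
Total = 10×15 + 19×15 + 20×70 = 1835.

1835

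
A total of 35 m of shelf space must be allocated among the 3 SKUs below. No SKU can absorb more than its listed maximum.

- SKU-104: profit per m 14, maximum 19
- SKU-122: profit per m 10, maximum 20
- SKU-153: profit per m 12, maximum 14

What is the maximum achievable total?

454

Rank by profit per m: SKU-104 14 > SKU-153 12 > SKU-122 10.
SKU-104: +19 to 19 (cap) → 16 left.
SKU-153: +14 to 14 (cap) → 2 left.
SKU-122: +2 (room for 20) → 2. Pool exhausted.
Total = 14×19 + 10×2 + 12×14 = 454.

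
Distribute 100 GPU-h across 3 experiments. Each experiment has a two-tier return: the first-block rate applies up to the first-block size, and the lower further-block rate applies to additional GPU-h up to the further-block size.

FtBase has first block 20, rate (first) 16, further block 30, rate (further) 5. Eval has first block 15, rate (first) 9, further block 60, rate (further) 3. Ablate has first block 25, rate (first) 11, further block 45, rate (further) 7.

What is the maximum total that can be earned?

Treat each block as its own option and order by rate: FtBase/tier1 16 > Ablate/tier1 11 > Eval/tier1 9 > Ablate/tier2 7 > FtBase/tier2 5 > Eval/tier2 3.
FtBase tier1 at 16: fill all 20 → 80 left.
Ablate tier1 at 11: fill all 25 → 55 left.
Eval tier1 at 9: fill all 15 → 40 left.
Ablate tier2 at 7: only 40 left, fill 40.
Total = 16×20 + 11×25 + 9×15 + 7×40 = 1010.

1010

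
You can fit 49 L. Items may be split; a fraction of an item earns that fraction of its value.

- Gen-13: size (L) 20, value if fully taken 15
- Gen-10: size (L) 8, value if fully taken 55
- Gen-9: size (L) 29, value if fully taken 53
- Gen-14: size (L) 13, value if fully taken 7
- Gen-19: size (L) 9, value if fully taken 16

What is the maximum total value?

Sort by value density: Gen-10 55/8≈6.88, Gen-9 53/29≈1.83, Gen-19 16/9≈1.78, Gen-13 15/20≈0.75, Gen-14 7/13≈0.538.
All 8 L of Gen-10 fit (value 55) ; 41 remain.
All 29 L of Gen-9 fit (value 53) ; 12 remain.
Gen-19: take in full, 9 L for value 16 ; 3 left.
Only 3 L remain; take 3/20 of Gen-13 for value 15×3/20 = 2.25.
Total value = 126.25.

126.25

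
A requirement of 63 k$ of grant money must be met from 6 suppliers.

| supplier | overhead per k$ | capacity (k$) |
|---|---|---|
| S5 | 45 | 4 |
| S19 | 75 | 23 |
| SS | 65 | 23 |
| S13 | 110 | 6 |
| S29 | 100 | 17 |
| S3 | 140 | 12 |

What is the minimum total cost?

Cheapest first:
S5 (45): use full 4 → 59 k$ to go.
Take 23 from SS at 65 → need 36 more.
S19 at 75: take all 23 k$ → 13 still needed.
S29 at 100: take 13 of its 17 → requirement met.
S13, S3: unused.
Cost = 4×45 + 23×65 + 23×75 + 13×100 = 4700.

4700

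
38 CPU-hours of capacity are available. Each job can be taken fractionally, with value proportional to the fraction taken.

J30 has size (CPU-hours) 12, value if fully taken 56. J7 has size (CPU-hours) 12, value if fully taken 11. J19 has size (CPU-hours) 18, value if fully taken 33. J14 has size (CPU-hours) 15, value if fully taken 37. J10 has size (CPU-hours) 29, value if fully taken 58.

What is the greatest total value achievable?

Best value per unit of size first: J30 56/12≈4.67, J14 37/15≈2.47, J10 58/29≈2, J19 33/18≈1.83, J7 11/12≈0.917.
J30: take in full, 12 CPU-hours for value 56 — 26 left.
Take all of J14 (15 CPU-hours, value 37) — 11 CPU-hours left.
11 CPU-hours left: a 11/29 share of J10 gives 58×11/29 = 22.
Total value = 115.

115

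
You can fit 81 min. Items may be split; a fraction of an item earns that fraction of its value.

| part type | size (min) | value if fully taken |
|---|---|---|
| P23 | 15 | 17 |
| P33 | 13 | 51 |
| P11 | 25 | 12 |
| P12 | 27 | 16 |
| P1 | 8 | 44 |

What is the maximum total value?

Best value per unit of size first: P1 44/8≈5.5, P33 51/13≈3.92, P23 17/15≈1.13, P12 16/27≈0.593, P11 12/25≈0.48.
All 8 min of P1 fit (value 44) — 73 remain.
P33: take in full, 13 min for value 51 — 60 left.
All 15 min of P23 fit (value 17) — 45 remain.
Take all of P12 (27 min, value 16) — 18 min left.
18 min left: a 18/25 share of P11 gives 12×18/25 = 8.64.
Total value = 136.64.

136.64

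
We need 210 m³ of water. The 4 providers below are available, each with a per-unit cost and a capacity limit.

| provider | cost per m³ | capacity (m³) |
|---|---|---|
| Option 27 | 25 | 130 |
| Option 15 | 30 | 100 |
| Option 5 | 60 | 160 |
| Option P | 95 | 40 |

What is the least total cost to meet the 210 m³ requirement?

5650

Use providers in increasing cost order.
Take 130 from Option 27 at 25 ; need 80 more.
Option 15 (30): take the remaining 80 ; done.
Option 5, Option P: unused.
Cost = 130×25 + 80×30 = 5650.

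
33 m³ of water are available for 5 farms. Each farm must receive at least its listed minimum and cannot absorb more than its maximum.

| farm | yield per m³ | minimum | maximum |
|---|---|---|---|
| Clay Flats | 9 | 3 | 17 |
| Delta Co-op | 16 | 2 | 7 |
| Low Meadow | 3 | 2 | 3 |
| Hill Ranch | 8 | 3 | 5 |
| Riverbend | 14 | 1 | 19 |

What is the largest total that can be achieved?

421

Meeting every minimum uses 3+2+2+3+1 = 11 m³, leaving 22.
Order the farms by yield per m³: Delta Co-op 16 > Riverbend 14 > Clay Flats 9 > Hill Ranch 8 > Low Meadow 3.
Delta Co-op takes 5 more to reach its cap of 7 ; 17 left.
Riverbend: +17 (room for 18) → 18. Pool exhausted.
Total = 9×3 + 16×7 + 3×2 + 8×3 + 14×18 = 421.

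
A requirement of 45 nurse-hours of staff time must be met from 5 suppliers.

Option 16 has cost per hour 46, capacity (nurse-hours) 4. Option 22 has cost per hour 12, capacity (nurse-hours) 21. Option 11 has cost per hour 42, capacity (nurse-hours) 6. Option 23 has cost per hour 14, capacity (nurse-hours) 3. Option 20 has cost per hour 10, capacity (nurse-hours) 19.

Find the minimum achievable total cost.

568

Cheapest first:
Take 19 from Option 20 at 10 → need 26 more.
Option 22 at 12: take all 21 nurse-hours → 5 still needed.
Option 23 at 14: take all 3 nurse-hours → 2 still needed.
Option 11 at 42: take 2 of its 6 → requirement met.
Option 16: unused.
Cost = 19×10 + 21×12 + 3×14 + 2×42 = 568.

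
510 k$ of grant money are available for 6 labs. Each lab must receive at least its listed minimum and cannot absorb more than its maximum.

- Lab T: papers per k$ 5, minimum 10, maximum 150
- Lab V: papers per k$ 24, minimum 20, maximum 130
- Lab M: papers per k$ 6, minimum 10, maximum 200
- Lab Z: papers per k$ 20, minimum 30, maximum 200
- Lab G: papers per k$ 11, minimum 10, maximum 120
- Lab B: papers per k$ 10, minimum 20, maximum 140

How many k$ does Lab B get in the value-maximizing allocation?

40

Meeting every minimum uses 10+20+10+30+10+20 = 100 k$, leaving 410.
Order the labs by papers per k$: Lab V 24 > Lab Z 20 > Lab G 11 > Lab B 10 > Lab M 6 > Lab T 5.
Lab V: +110 to 130 (cap) ; 300 left.
Lab Z: +170 to 200 (cap) ; 130 left.
Lab G takes 110 more to reach its cap of 120 ; 20 left.
Lab B: +20 (room for 120) → 40. Pool exhausted.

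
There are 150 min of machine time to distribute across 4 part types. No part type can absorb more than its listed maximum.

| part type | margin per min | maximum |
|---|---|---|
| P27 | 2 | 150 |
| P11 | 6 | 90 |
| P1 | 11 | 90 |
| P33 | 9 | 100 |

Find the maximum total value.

Order the part types by margin per min: P1 11 > P33 9 > P11 6 > P27 2.
P1: +90 to 90 (cap) ; 60 left.
P33 has room for 100 but only 60 remain, so it gets 60.
Total = 11×90 + 9×60 = 1530.

1530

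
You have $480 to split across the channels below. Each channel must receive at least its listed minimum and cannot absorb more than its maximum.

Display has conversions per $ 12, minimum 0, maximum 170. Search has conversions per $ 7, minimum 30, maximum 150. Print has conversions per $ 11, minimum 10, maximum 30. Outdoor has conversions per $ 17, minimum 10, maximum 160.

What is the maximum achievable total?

5930

Meeting every minimum uses 0+30+10+10 = 50 $, leaving 430.
Order the channels by conversions per $: Outdoor 17 > Display 12 > Print 11 > Search 7.
Outdoor: +150 to 160 (cap) — 280 left.
Give Display 170 more to hit its cap of 170 — 110 left.
Print takes 20 more to reach its cap of 30 — 90 left.
Only 90 left; Search takes them to reach 120.
Total = 12×170 + 7×120 + 11×30 + 17×160 = 5930.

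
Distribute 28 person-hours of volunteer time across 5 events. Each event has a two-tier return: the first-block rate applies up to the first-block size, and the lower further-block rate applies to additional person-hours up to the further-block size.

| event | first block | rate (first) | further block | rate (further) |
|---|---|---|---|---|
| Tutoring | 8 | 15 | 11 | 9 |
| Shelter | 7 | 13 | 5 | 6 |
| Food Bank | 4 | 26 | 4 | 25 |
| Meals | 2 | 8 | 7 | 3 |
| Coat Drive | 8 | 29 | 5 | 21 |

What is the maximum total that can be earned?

Rank every tier by rate: Coat Drive/first 29 > Food Bank/first 26 > Food Bank/second 25 > Coat Drive/second 21 > Tutoring/first 15 > Shelter/first 13 > Tutoring/second 9 > Meals/first 8 > Shelter/second 6 > Meals/second 3.
Fill Coat Drive first block (8 at 29) — 20 left.
Food Bank first at 26: fill all 4 — 16 left.
Fill Food Bank second block (4 at 25) — 12 left.
Coat Drive second at 21: fill all 5 — 7 left.
Tutoring/first: +7 of 8 at 15; pool empty.
Total = 29×8 + 26×4 + 25×4 + 21×5 + 15×7 = 646.

646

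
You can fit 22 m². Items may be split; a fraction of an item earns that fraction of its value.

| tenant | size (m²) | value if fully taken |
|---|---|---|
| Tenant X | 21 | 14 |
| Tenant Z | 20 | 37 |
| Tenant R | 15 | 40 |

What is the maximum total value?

Rank by value-to-size ratio: Tenant R 40/15≈2.67, Tenant Z 37/20≈1.85, Tenant X 14/21≈0.667.
Tenant R: take in full, 15 m² for value 40 → 7 left.
Fill the last 7 m² with part of Tenant Z: 7/20 of it earns 12.95.
Total value = 52.95.

52.95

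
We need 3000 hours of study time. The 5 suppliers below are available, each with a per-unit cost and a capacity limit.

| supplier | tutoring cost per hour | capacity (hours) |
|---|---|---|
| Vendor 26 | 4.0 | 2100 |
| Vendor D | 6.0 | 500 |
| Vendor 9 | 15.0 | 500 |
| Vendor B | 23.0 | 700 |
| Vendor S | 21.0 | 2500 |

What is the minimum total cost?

Fill from the cheapest supplier first.
Take 2100 from Vendor 26 at 4.0 → need 900 more.
Take 500 from Vendor D at 6.0 → need 400 more.
Vendor 9 (15.0): take the remaining 400 → done.
Vendor S, Vendor B: unused.
Cost = 2100×4.0 + 500×6.0 + 400×15.0 = 17400.

17400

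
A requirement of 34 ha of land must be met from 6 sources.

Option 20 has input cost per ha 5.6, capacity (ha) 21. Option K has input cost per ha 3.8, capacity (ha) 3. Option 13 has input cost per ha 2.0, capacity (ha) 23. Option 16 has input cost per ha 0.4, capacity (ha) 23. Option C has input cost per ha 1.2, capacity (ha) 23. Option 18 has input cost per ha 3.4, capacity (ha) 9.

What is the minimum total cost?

22.4

Use sources in increasing cost order.
Option 16 at 0.4: take all 23 ha → 11 still needed.
Option C (1.2): take the remaining 11 → done.
Option 13, Option 18, Option K, Option 20: unused.
Cost = 23×0.4 + 11×1.2 = 22.4.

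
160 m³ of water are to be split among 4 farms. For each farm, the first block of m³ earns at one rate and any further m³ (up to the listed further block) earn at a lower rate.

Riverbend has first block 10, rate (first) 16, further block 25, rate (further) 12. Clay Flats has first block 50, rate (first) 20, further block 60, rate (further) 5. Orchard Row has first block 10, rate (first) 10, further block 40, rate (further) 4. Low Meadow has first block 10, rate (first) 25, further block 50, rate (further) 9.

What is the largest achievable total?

2285

Rank every tier by rate: Low Meadow/tier1 25 > Clay Flats/tier1 20 > Riverbend/tier1 16 > Riverbend/tier2 12 > Orchard Row/tier1 10 > Low Meadow/tier2 9 > Clay Flats/tier2 5 > Orchard Row/tier2 4.
Low Meadow/tier1 (25): +10 — 150 left.
Clay Flats/tier1 (20): +50 — 100 left.
Fill Riverbend tier1 block (10 at 16) — 90 left.
Fill Riverbend tier2 block (25 at 12) — 65 left.
Orchard Row tier1 at 10: fill all 10 — 55 left.
Low Meadow tier2 at 9: fill all 50 — 5 left.
Clay Flats/tier2: +5 of 60 at 5; pool empty.
Total = 25×10 + 20×50 + 16×10 + 12×25 + 10×10 + 9×50 + 5×5 = 2285.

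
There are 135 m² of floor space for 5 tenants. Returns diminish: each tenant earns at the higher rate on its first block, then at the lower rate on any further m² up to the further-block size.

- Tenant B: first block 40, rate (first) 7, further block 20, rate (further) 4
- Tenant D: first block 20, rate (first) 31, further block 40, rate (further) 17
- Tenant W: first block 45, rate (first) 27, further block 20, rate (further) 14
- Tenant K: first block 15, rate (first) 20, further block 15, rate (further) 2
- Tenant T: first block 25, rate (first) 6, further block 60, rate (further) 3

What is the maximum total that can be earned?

Treat each block as its own option and order by rate: Tenant D/tier1 31 > Tenant W/tier1 27 > Tenant K/tier1 20 > Tenant D/tier2 17 > Tenant W/tier2 14 > Tenant B/tier1 7 > Tenant T/tier1 6 > Tenant B/tier2 4 > Tenant T/tier2 3 > Tenant K/tier2 2.
Tenant D/tier1 (31): +20 ; 115 left.
Tenant W/tier1 (27): +45 ; 70 left.
Tenant K tier1 at 20: fill all 15 ; 55 left.
Tenant D tier2 at 17: fill all 40 ; 15 left.
Tenant W tier2 at 14: only 15 left, fill 15.
Total = 31×20 + 27×45 + 20×15 + 17×40 + 14×15 = 3025.

3025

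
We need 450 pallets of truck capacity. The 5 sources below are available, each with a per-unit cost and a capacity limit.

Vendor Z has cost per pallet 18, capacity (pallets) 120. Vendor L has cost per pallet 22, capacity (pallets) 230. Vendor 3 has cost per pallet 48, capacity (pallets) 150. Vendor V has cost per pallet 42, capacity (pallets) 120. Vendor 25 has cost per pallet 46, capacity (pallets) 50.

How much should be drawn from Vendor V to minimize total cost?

100

Fill from the cheapest source first.
Vendor Z at 18: take all 120 pallets → 330 still needed.
Vendor L (22): use full 230 → 100 pallets to go.
Take 100 from Vendor V at 42 to finish.
Vendor 25, Vendor 3: unused.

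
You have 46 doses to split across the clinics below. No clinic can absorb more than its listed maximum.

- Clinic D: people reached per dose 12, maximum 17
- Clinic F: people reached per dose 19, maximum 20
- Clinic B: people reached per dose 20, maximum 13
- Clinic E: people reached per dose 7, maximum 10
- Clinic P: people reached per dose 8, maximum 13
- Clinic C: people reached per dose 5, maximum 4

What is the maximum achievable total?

796

Order the clinics by people reached per dose: Clinic B 20 > Clinic F 19 > Clinic D 12 > Clinic P 8 > Clinic E 7 > Clinic C 5.
Give Clinic B 13 to hit its cap of 13 ; 33 left.
Clinic F takes 20 to reach its cap of 20 ; 13 left.
Clinic D has room for 17 but only 13 remain, so it gets 13.
Total = 12×13 + 19×20 + 20×13 = 796.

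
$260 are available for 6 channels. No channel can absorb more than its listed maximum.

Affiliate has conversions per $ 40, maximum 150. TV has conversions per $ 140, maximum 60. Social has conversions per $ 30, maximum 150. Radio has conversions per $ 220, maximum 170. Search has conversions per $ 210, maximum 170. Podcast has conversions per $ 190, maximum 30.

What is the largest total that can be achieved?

56300

Highest conversions per $ first: Radio 220 > Search 210 > Podcast 190 > TV 140 > Affiliate 40 > Social 30.
Radio: +170 to 170 (cap) → 90 left.
Search: +90 (room for 170) → 90. Pool exhausted.
Total = 220×170 + 210×90 = 56300.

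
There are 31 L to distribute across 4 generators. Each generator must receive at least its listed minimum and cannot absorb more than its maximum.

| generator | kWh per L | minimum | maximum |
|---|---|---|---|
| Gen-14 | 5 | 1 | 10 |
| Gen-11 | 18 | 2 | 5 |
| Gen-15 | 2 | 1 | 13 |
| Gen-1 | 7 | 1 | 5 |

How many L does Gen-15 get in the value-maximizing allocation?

Meeting every minimum uses 1+2+1+1 = 5 L, leaving 26.
Rank by kWh per L: Gen-11 18 > Gen-1 7 > Gen-14 5 > Gen-15 2.
Gen-11: +3 to 5 (cap) → 23 left.
Gen-1 takes 4 more to reach its cap of 5 → 19 left.
Gen-14: +9 to 10 (cap) → 10 left.
Only 10 left; Gen-15 takes them to reach 11.

11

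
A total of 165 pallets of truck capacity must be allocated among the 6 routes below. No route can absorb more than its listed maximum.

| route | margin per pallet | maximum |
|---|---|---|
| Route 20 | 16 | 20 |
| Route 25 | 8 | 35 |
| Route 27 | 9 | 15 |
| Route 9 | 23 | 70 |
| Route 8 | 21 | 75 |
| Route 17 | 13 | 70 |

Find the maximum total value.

Order the routes by margin per pallet: Route 9 23 > Route 8 21 > Route 20 16 > Route 17 13 > Route 27 9 > Route 25 8.
Give Route 9 70 to hit its cap of 70 → 95 left.
Route 8 takes 75 to reach its cap of 75 → 20 left.
Route 20 takes 20 to reach its cap of 20 → 0 left.
Total = 16×20 + 23×70 + 21×75 = 3505.

3505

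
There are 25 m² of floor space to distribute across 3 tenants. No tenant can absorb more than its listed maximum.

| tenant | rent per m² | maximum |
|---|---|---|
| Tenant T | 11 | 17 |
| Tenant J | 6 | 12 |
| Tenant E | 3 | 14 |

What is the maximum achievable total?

235

Rank by rent per m²: Tenant T 11 > Tenant J 6 > Tenant E 3.
Give Tenant T 17 to hit its cap of 17 → 8 left.
Tenant J has room for 12 but only 8 remain, so it gets 8.
Total = 11×17 + 6×8 = 235.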